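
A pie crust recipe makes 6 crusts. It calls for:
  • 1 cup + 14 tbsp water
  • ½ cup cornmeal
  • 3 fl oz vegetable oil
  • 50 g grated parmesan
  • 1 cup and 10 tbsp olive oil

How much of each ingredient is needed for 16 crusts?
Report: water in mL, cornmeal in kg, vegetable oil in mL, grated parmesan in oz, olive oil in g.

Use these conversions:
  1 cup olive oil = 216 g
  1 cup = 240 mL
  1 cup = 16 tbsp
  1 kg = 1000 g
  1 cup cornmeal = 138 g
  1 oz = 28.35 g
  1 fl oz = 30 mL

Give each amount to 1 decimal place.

Scaling factor: 16/6 = 8/3.
water: (1 cup + 14 tbsp = 1.875 cup) × 8/3 × 240 mL/cup = 1200.0 mL
cornmeal: 0.5 cup × 8/3 × 138 g/cup ÷ 1000 g/kg ≈ 0.2 kg
vegetable oil: 3 fl oz × 8/3 × 30 mL/fl oz = 240.0 mL
grated parmesan: 50 g × 8/3 ÷ 28.35 g/oz ≈ 4.7 oz
olive oil: (1 cup + 10 tbsp = 1.625 cup) × 8/3 × 216 g/cup = 936.0 g

water: 1200.0 mL; cornmeal: 0.2 kg; vegetable oil: 240.0 mL; grated parmesan: 4.7 oz; olive oil: 936.0 g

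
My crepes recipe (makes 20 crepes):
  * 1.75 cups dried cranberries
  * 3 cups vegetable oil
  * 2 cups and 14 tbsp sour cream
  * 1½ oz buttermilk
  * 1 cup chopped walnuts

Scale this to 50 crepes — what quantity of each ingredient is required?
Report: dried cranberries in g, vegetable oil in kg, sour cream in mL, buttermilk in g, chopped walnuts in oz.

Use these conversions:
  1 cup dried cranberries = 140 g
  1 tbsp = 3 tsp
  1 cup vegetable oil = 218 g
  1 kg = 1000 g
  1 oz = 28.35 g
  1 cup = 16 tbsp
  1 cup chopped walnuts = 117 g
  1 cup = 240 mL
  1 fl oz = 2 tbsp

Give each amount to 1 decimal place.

dried cranberries: 612.5 g; vegetable oil: 1.6 kg; sour cream: 1725.0 mL; buttermilk: 106.3 g; chopped walnuts: 10.3 oz

Scaling factor: 50/20 = 5/2 = 2.5.
dried cranberries: 1.75 cup × 5/2 × 140 g/cup = 612.5 g
vegetable oil: 3 cup × 5/2 × 218 g/cup ÷ 1000 g/kg ≈ 1.6 kg
sour cream: (2 cup + 14 tbsp = 2.875 cup) × 5/2 × 240 mL/cup = 1725.0 mL
buttermilk: 1.5 oz × 5/2 × 28.35 g/oz ≈ 106.3 g
chopped walnuts: 1 cup × 5/2 × 117 g/cup ÷ 28.35 g/oz ≈ 10.3 oz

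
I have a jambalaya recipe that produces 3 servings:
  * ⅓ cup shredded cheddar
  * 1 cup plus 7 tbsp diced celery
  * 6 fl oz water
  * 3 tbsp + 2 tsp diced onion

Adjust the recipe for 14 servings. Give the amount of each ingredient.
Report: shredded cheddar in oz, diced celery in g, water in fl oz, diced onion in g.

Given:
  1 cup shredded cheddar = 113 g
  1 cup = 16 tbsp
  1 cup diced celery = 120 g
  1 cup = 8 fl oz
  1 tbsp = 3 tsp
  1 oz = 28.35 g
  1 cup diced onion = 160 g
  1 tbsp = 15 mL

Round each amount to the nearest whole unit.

Scaling factor: 14/3.
shredded cheddar: 1/3 cup × 14/3 × 113 g/cup ÷ 28.35 g/oz ≈ 6 oz
diced celery: (1 cup + 7 tbsp = 1.4375 cup) × 14/3 × 120 g/cup = 805 g
water: 6 fl oz × 14/3 = 28 fl oz
diced onion: (3 tbsp + 2 tsp = 11/3 tbsp) × 14/3 ÷ 16 tbsp/cup × 160 g/cup ≈ 171 g

shredded cheddar: 6 oz; diced celery: 805 g; water: 28 fl oz; diced onion: 171 g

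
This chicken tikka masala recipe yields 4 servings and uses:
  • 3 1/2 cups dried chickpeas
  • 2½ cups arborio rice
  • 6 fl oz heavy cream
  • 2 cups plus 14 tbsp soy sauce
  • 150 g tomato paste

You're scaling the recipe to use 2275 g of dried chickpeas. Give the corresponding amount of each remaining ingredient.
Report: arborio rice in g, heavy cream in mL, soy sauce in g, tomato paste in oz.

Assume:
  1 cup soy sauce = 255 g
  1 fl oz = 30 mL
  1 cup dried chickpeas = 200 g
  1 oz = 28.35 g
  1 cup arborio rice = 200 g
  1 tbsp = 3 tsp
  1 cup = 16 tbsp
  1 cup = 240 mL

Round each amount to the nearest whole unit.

The original recipe has 700 g of dried chickpeas, so the scaling factor is 2275 ÷ 700 = 13/4 = 3.25.
arborio rice: 2.5 cup × 13/4 × 200 g/cup = 1625 g
heavy cream: 6 fl oz × 13/4 × 30 mL/fl oz = 585 mL
soy sauce: (2 cup + 14 tbsp = 2.875 cup) × 13/4 × 255 g/cup ≈ 2383 g
tomato paste: 150 g × 13/4 ÷ 28.35 g/oz ≈ 17 oz

arborio rice: 1625 g; heavy cream: 585 mL; soy sauce: 2383 g; tomato paste: 17 oz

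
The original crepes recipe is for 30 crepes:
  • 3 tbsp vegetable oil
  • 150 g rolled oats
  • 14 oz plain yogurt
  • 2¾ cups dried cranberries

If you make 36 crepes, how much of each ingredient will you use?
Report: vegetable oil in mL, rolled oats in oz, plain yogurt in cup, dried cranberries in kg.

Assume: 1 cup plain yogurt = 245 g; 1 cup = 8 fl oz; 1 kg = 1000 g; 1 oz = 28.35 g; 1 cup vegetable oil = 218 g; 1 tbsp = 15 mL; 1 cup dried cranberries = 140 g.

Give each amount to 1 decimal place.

Scaling factor: 36/30 = 6/5 = 1.2.
vegetable oil: 3 tbsp × 6/5 × 15 mL/tbsp = 54.0 mL
rolled oats: 150 g × 6/5 ÷ 28.35 g/oz ≈ 6.3 oz
plain yogurt: 14 oz × 6/5 × 28.35 g/oz ÷ 245 g/cup ≈ 1.9 cup
dried cranberries: 2.75 cup × 6/5 × 140 g/cup ÷ 1000 g/kg ≈ 0.5 kg

vegetable oil: 54.0 mL; rolled oats: 6.3 oz; plain yogurt: 1.9 cup; dried cranberries: 0.5 kg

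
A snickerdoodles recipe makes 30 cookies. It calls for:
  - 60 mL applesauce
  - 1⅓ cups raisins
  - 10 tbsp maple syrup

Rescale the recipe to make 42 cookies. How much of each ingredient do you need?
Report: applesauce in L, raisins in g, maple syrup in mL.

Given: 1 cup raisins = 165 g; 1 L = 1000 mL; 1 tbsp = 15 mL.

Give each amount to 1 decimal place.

applesauce: 0.1 L; raisins: 308.0 g; maple syrup: 210.0 mL

Scaling factor: 42/30 = 7/5 = 1.4.
applesauce: 60 mL × 7/5 ÷ 1000 mL/L ≈ 0.1 L
raisins: 4/3 cup × 7/5 × 165 g/cup = 308.0 g
maple syrup: 10 tbsp × 7/5 × 15 mL/tbsp = 210.0 mL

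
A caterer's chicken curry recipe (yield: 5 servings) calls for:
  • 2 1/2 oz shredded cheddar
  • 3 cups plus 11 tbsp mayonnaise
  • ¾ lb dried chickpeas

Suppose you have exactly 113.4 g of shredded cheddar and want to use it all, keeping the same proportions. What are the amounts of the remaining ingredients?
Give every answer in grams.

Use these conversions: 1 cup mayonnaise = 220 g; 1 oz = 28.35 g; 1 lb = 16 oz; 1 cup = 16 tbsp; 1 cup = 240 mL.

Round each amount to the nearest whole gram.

The original recipe has 70.875 g of shredded cheddar, so the scaling factor is 113.4 ÷ 70.875 = 8/5 = 1.6.
mayonnaise: (3 cup + 11 tbsp = 3.6875 cup) × 8/5 × 220 g/cup = 1298 g
dried chickpeas: 0.75 lb × 8/5 × 16 oz/lb × 28.35 g/oz ≈ 544 g

mayonnaise: 1298 g; dried chickpeas: 544 g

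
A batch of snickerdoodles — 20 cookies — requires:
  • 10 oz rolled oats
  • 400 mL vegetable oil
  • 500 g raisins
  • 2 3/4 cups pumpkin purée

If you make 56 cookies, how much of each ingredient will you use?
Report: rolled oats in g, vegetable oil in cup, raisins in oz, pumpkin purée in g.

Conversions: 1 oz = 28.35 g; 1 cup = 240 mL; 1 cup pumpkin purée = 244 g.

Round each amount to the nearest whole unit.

Scaling factor: 56/20 = 14/5 = 2.8.
rolled oats: 10 oz × 14/5 × 28.35 g/oz ≈ 794 g
vegetable oil: 400 mL × 14/5 ÷ 240 mL/cup ≈ 5 cup
raisins: 500 g × 14/5 ÷ 28.35 g/oz ≈ 49 oz
pumpkin purée: 2.75 cup × 14/5 × 244 g/cup ≈ 1879 g

rolled oats: 794 g; vegetable oil: 5 cup; raisins: 49 oz; pumpkin purée: 1879 g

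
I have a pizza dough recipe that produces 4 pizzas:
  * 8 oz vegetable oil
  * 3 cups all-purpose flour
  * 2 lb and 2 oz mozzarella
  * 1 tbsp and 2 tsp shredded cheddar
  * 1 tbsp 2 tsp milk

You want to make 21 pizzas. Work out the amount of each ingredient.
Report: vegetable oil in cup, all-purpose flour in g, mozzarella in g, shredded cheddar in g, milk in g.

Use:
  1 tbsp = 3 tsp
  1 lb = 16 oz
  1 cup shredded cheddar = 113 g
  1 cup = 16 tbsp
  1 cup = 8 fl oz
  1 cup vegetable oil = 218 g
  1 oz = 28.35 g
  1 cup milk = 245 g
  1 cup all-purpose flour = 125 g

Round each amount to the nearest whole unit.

Scaling factor: 21/4 = 5.25.
vegetable oil: 8 oz × 21/4 × 28.35 g/oz ÷ 218 g/cup ≈ 5 cup
all-purpose flour: 3 cup × 21/4 × 125 g/cup ≈ 1969 g
mozzarella: (2 lb + 2 oz = 2.125 lb) × 21/4 × 16 oz/lb × 28.35 g/oz ≈ 5060 g
shredded cheddar: (1 tbsp + 2 tsp = 5/3 tbsp) × 21/4 ÷ 16 tbsp/cup × 113 g/cup ≈ 62 g
milk: (1 tbsp + 2 tsp = 5/3 tbsp) × 21/4 ÷ 16 tbsp/cup × 245 g/cup ≈ 134 g

vegetable oil: 5 cup; all-purpose flour: 1969 g; mozzarella: 5060 g; shredded cheddar: 62 g; milk: 134 g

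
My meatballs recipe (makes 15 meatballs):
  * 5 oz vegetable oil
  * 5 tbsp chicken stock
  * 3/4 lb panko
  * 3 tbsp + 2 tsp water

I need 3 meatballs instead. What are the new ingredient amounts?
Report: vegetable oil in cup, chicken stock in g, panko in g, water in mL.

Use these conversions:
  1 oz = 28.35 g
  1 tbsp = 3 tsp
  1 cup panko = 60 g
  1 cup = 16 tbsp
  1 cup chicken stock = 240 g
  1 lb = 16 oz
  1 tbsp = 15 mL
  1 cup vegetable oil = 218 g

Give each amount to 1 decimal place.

Scaling factor: 3/15 = 1/5 = 0.2.
vegetable oil: 5 oz × 1/5 × 28.35 g/oz ÷ 218 g/cup ≈ 0.1 cup
chicken stock: 5 tbsp × 1/5 ÷ 16 tbsp/cup × 240 g/cup = 15.0 g
panko: 0.75 lb × 1/5 × 16 oz/lb × 28.35 g/oz ≈ 68.0 g
water: (3 tbsp + 2 tsp = 11/3 tbsp) × 1/5 × 15 mL/tbsp = 11.0 mL

vegetable oil: 0.1 cup; chicken stock: 15.0 g; panko: 68.0 g; water: 11.0 mL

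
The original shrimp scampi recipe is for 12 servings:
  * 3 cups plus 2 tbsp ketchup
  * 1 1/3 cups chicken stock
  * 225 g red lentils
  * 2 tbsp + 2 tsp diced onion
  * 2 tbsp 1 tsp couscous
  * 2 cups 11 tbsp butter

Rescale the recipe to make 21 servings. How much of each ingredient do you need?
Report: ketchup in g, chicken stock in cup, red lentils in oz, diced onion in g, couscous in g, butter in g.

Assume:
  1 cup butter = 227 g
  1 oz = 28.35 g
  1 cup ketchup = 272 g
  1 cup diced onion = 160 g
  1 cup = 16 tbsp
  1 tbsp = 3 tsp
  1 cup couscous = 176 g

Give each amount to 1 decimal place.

Scaling factor: 21/12 = 7/4 = 1.75.
ketchup: (3 cup + 2 tbsp = 3.125 cup) × 7/4 × 272 g/cup = 1487.5 g
chicken stock: 4/3 cup × 7/4 ≈ 2.3 cup
red lentils: 225 g × 7/4 ÷ 28.35 g/oz ≈ 13.9 oz
diced onion: (2 tbsp + 2 tsp = 8/3 tbsp) × 7/4 ÷ 16 tbsp/cup × 160 g/cup ≈ 46.7 g
couscous: (2 tbsp + 1 tsp = 7/3 tbsp) × 7/4 ÷ 16 tbsp/cup × 176 g/cup ≈ 44.9 g
butter: (2 cup + 11 tbsp = 2.6875 cup) × 7/4 × 227 g/cup ≈ 1067.6 g

ketchup: 1487.5 g; chicken stock: 2.3 cup; red lentils: 13.9 oz; diced onion: 46.7 g; couscous: 44.9 g; butter: 1067.6 g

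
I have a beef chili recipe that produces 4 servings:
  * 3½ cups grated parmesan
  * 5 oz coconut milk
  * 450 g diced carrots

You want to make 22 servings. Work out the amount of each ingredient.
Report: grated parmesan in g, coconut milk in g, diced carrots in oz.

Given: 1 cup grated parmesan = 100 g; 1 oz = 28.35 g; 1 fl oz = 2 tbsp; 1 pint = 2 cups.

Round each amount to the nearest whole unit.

Scaling factor: 22/4 = 11/2 = 5.5.
grated parmesan: 3.5 cup × 11/2 × 100 g/cup = 1925 g
coconut milk: 5 oz × 11/2 × 28.35 g/oz ≈ 780 g
diced carrots: 450 g × 11/2 ÷ 28.35 g/oz ≈ 87 oz

grated parmesan: 1925 g; coconut milk: 780 g; diced carrots: 87 oz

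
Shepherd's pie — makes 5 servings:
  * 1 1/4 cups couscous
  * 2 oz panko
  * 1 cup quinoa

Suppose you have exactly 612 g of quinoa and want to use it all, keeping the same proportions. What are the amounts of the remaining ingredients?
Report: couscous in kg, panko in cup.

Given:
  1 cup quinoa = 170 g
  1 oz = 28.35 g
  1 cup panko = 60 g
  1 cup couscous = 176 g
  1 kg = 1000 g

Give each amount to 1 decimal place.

The original recipe has 170 g of quinoa, so the scaling factor is 612 ÷ 170 = 18/5 = 3.6.
couscous: 1.25 cup × 18/5 × 176 g/cup ÷ 1000 g/kg ≈ 0.8 kg
panko: 2 oz × 18/5 × 28.35 g/oz ÷ 60 g/cup ≈ 3.4 cup

couscous: 0.8 kg; panko: 3.4 cup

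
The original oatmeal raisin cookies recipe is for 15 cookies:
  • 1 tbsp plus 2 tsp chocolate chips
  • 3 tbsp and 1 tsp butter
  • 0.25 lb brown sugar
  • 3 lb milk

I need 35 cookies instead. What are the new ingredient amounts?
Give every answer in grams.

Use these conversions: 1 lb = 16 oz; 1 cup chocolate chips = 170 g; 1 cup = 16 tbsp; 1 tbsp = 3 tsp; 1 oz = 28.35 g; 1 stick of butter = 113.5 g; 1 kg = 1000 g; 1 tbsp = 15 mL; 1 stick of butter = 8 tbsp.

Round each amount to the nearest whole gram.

chocolate chips: 41 g; butter: 110 g; brown sugar: 265 g; milk: 3175 g

Scaling factor: 35/15 = 7/3.
chocolate chips: (1 tbsp + 2 tsp = 5/3 tbsp) × 7/3 ÷ 16 tbsp/cup × 170 g/cup ≈ 41 g
butter: (3 tbsp + 1 tsp = 10/3 tbsp) × 7/3 ÷ 8 tbsp/stick × 113.5 g/stick ≈ 110 g
brown sugar: 0.25 lb × 7/3 × 16 oz/lb × 28.35 g/oz ≈ 265 g
milk: 3 lb × 7/3 × 16 oz/lb × 28.35 g/oz ≈ 3175 g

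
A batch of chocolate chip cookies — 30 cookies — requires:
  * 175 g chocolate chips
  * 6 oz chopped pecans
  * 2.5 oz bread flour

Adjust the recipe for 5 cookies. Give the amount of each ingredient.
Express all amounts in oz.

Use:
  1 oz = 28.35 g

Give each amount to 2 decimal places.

chocolate chips: 1.03 oz; chopped pecans: 1.00 oz; bread flour: 0.42 oz

Scaling factor: 5/30 = 1/6.
chocolate chips: 175 g × 1/6 ÷ 28.35 g/oz ≈ 1.03 oz
chopped pecans: 6 oz × 1/6 = 1.00 oz
bread flour: 2.5 oz × 1/6 ≈ 0.42 oz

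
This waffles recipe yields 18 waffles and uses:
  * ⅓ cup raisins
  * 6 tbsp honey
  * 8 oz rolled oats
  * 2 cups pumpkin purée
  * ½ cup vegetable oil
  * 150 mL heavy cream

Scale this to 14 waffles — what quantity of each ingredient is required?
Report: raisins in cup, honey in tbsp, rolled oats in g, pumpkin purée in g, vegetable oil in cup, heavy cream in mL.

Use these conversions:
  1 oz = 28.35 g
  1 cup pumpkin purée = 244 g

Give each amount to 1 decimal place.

raisins: 0.3 cup; honey: 4.7 tbsp; rolled oats: 176.4 g; pumpkin purée: 379.6 g; vegetable oil: 0.4 cup; heavy cream: 116.7 mL

Scaling factor: 14/18 = 7/9.
raisins: 1/3 cup × 7/9 ≈ 0.3 cup
honey: 6 tbsp × 7/9 ≈ 4.7 tbsp
rolled oats: 8 oz × 7/9 × 28.35 g/oz = 176.4 g
pumpkin purée: 2 cup × 7/9 × 244 g/cup ≈ 379.6 g
vegetable oil: 0.5 cup × 7/9 ≈ 0.4 cup
heavy cream: 150 mL × 7/9 ≈ 116.7 mL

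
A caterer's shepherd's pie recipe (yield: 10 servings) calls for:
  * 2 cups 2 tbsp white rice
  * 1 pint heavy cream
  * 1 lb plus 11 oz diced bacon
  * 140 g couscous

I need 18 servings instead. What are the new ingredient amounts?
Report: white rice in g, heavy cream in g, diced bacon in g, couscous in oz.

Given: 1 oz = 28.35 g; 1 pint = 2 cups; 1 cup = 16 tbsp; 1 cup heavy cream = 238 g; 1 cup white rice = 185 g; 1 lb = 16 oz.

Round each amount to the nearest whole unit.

Scaling factor: 18/10 = 9/5 = 1.8.
white rice: (2 cup + 2 tbsp = 2.125 cup) × 9/5 × 185 g/cup ≈ 708 g
heavy cream: 1 pint × 9/5 × 2 cup/pint × 238 g/cup ≈ 857 g
diced bacon: (1 lb + 11 oz = 1.6875 lb) × 9/5 × 16 oz/lb × 28.35 g/oz ≈ 1378 g
couscous: 140 g × 9/5 ÷ 28.35 g/oz ≈ 9 oz

white rice: 708 g; heavy cream: 857 g; diced bacon: 1378 g; couscous: 9 oz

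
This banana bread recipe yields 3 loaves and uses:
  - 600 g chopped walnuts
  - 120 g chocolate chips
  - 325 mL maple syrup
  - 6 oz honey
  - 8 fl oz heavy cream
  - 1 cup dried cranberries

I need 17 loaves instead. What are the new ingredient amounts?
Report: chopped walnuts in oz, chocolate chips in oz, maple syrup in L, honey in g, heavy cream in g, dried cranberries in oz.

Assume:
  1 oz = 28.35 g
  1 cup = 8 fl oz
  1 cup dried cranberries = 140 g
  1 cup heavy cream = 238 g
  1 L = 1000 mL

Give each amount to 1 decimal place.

chopped walnuts: 119.9 oz; chocolate chips: 24.0 oz; maple syrup: 1.8 L; honey: 963.9 g; heavy cream: 1348.7 g; dried cranberries: 28.0 oz

Scaling factor: 17/3.
chopped walnuts: 600 g × 17/3 ÷ 28.35 g/oz ≈ 119.9 oz
chocolate chips: 120 g × 17/3 ÷ 28.35 g/oz ≈ 24.0 oz
maple syrup: 325 mL × 17/3 ÷ 1000 mL/L ≈ 1.8 L
honey: 6 oz × 17/3 × 28.35 g/oz = 963.9 g
heavy cream: 8 fl oz × 17/3 ÷ 8 fl oz/cup × 238 g/cup ≈ 1348.7 g
dried cranberries: 1 cup × 17/3 × 140 g/cup ÷ 28.35 g/oz ≈ 28.0 oz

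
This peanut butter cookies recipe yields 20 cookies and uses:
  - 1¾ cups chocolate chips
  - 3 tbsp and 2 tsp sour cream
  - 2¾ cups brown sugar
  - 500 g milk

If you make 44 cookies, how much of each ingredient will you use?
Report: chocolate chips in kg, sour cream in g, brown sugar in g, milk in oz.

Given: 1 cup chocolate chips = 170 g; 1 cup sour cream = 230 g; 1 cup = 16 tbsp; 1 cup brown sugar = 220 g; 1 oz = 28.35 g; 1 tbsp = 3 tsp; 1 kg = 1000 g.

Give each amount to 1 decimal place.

chocolate chips: 0.7 kg; sour cream: 116.0 g; brown sugar: 1331.0 g; milk: 38.8 oz

Scaling factor: 44/20 = 11/5 = 2.2.
chocolate chips: 1.75 cup × 11/5 × 170 g/cup ÷ 1000 g/kg ≈ 0.7 kg
sour cream: (3 tbsp + 2 tsp = 11/3 tbsp) × 11/5 ÷ 16 tbsp/cup × 230 g/cup ≈ 116.0 g
brown sugar: 2.75 cup × 11/5 × 220 g/cup = 1331.0 g
milk: 500 g × 11/5 ÷ 28.35 g/oz ≈ 38.8 oz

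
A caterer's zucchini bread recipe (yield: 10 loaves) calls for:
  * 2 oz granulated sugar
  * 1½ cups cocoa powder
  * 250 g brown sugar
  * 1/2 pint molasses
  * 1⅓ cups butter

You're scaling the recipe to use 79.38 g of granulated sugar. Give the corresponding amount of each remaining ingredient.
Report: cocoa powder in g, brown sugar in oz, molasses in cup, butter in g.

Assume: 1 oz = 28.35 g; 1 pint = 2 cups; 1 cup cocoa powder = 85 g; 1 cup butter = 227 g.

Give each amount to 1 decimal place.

cocoa powder: 178.5 g; brown sugar: 12.3 oz; molasses: 1.4 cup; butter: 423.7 g

The original recipe has 56.7 g of granulated sugar, so the scaling factor is 79.38 ÷ 56.7 = 7/5 = 1.4.
cocoa powder: 1.5 cup × 7/5 × 85 g/cup = 178.5 g
brown sugar: 250 g × 7/5 ÷ 28.35 g/oz ≈ 12.3 oz
molasses: 0.5 pint × 7/5 × 2 cup/pint = 1.4 cup
butter: 4/3 cup × 7/5 × 227 g/cup ≈ 423.7 g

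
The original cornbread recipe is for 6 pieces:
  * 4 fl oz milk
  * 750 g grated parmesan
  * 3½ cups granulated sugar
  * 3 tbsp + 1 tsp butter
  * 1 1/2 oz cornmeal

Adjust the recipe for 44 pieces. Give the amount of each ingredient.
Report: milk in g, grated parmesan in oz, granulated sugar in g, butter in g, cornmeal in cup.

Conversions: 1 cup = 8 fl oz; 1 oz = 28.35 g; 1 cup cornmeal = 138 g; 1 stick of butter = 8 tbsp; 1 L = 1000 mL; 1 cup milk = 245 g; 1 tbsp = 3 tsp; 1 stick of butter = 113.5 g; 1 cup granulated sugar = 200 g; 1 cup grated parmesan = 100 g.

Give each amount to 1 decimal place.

Scaling factor: 44/6 = 22/3.
milk: 4 fl oz × 22/3 ÷ 8 fl oz/cup × 245 g/cup ≈ 898.3 g
grated parmesan: 750 g × 22/3 ÷ 28.35 g/oz ≈ 194.0 oz
granulated sugar: 3.5 cup × 22/3 × 200 g/cup ≈ 5133.3 g
butter: (3 tbsp + 1 tsp = 10/3 tbsp) × 22/3 ÷ 8 tbsp/stick × 113.5 g/stick ≈ 346.8 g
cornmeal: 1.5 oz × 22/3 × 28.35 g/oz ÷ 138 g/cup ≈ 2.3 cup

milk: 898.3 g; grated parmesan: 194.0 oz; granulated sugar: 5133.3 g; butter: 346.8 g; cornmeal: 2.3 cup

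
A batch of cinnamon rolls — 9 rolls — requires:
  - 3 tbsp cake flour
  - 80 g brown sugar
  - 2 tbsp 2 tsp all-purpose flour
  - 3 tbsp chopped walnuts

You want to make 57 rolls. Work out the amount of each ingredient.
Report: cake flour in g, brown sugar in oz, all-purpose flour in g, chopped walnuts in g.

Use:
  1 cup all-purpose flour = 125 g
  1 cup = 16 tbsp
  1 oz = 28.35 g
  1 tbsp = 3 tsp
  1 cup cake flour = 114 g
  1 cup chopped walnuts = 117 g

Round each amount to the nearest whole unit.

cake flour: 135 g; brown sugar: 18 oz; all-purpose flour: 132 g; chopped walnuts: 139 g

Scaling factor: 57/9 = 19/3.
cake flour: 3 tbsp × 19/3 ÷ 16 tbsp/cup × 114 g/cup ≈ 135 g
brown sugar: 80 g × 19/3 ÷ 28.35 g/oz ≈ 18 oz
all-purpose flour: (2 tbsp + 2 tsp = 8/3 tbsp) × 19/3 ÷ 16 tbsp/cup × 125 g/cup ≈ 132 g
chopped walnuts: 3 tbsp × 19/3 ÷ 16 tbsp/cup × 117 g/cup ≈ 139 g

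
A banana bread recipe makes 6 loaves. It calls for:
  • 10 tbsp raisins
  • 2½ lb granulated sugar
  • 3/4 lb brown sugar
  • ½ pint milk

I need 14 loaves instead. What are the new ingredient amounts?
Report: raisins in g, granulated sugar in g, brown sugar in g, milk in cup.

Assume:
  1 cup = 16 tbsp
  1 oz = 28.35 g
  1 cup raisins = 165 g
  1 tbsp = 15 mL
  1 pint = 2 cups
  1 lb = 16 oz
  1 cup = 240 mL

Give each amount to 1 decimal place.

Scaling factor: 14/6 = 7/3.
raisins: 10 tbsp × 7/3 ÷ 16 tbsp/cup × 165 g/cup ≈ 240.6 g
granulated sugar: 2.5 lb × 7/3 × 16 oz/lb × 28.35 g/oz = 2646.0 g
brown sugar: 0.75 lb × 7/3 × 16 oz/lb × 28.35 g/oz = 793.8 g
milk: 0.5 pint × 7/3 × 2 cup/pint ≈ 2.3 cup

raisins: 240.6 g; granulated sugar: 2646.0 g; brown sugar: 793.8 g; milk: 2.3 cup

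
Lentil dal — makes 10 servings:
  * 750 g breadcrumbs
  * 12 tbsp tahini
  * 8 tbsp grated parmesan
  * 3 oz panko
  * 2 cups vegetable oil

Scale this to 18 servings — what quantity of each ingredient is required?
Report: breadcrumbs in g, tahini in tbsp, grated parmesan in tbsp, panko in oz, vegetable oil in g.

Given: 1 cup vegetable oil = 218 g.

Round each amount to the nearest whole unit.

Scaling factor: 18/10 = 9/5 = 1.8.
breadcrumbs: 750 g × 9/5 = 1350 g
tahini: 12 tbsp × 9/5 ≈ 22 tbsp
grated parmesan: 8 tbsp × 9/5 ≈ 14 tbsp
panko: 3 oz × 9/5 ≈ 5 oz
vegetable oil: 2 cup × 9/5 × 218 g/cup ≈ 785 g

breadcrumbs: 1350 g; tahini: 22 tbsp; grated parmesan: 14 tbsp; panko: 5 oz; vegetable oil: 785 g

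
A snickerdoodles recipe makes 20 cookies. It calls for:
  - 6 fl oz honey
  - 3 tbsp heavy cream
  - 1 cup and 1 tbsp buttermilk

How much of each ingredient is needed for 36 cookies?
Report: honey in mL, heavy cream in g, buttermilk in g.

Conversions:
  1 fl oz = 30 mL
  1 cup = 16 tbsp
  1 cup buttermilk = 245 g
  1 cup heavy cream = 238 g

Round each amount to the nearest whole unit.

honey: 324 mL; heavy cream: 80 g; buttermilk: 469 g

Scaling factor: 36/20 = 9/5 = 1.8.
honey: 6 fl oz × 9/5 × 30 mL/fl oz = 324 mL
heavy cream: 3 tbsp × 9/5 ÷ 16 tbsp/cup × 238 g/cup ≈ 80 g
buttermilk: (1 cup + 1 tbsp = 1.0625 cup) × 9/5 × 245 g/cup ≈ 469 g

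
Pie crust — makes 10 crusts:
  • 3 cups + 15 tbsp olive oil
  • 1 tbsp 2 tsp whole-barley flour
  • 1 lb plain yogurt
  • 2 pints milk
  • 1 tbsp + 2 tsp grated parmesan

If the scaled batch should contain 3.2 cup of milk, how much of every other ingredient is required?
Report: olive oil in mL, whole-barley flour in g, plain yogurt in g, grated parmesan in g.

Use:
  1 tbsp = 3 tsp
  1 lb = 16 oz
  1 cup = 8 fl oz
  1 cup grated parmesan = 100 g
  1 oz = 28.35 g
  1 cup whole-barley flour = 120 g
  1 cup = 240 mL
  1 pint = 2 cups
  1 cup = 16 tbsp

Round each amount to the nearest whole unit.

olive oil: 756 mL; whole-barley flour: 10 g; plain yogurt: 363 g; grated parmesan: 8 g

The original recipe has 4 cup of milk, so the scaling factor is 3.2 ÷ 4 = 4/5 = 0.8.
olive oil: (3 cup + 15 tbsp = 3.9375 cup) × 4/5 × 240 mL/cup = 756 mL
whole-barley flour: (1 tbsp + 2 tsp = 5/3 tbsp) × 4/5 ÷ 16 tbsp/cup × 120 g/cup = 10 g
plain yogurt: 1 lb × 4/5 × 16 oz/lb × 28.35 g/oz ≈ 363 g
grated parmesan: (1 tbsp + 2 tsp = 5/3 tbsp) × 4/5 ÷ 16 tbsp/cup × 100 g/cup ≈ 8 g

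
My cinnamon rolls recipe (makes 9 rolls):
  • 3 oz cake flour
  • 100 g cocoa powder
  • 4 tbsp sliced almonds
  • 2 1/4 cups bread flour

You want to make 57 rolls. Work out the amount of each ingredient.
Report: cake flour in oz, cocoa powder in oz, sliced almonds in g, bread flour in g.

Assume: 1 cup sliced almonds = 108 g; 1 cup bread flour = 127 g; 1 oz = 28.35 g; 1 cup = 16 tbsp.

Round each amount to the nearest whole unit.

cake flour: 19 oz; cocoa powder: 22 oz; sliced almonds: 171 g; bread flour: 1810 g

Scaling factor: 57/9 = 19/3.
cake flour: 3 oz × 19/3 = 19 oz
cocoa powder: 100 g × 19/3 ÷ 28.35 g/oz ≈ 22 oz
sliced almonds: 4 tbsp × 19/3 ÷ 16 tbsp/cup × 108 g/cup = 171 g
bread flour: 2.25 cup × 19/3 × 127 g/cup ≈ 1810 g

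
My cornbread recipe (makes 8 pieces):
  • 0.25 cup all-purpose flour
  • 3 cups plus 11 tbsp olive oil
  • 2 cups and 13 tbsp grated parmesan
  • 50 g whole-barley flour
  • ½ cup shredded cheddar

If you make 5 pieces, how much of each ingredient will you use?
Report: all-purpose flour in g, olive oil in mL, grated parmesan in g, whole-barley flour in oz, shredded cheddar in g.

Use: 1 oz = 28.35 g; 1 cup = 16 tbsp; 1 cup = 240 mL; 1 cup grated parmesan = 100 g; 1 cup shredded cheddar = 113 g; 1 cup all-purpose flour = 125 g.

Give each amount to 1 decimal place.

all-purpose flour: 19.5 g; olive oil: 553.1 mL; grated parmesan: 175.8 g; whole-barley flour: 1.1 oz; shredded cheddar: 35.3 g

Scaling factor: 5/8 = 0.625.
all-purpose flour: 0.25 cup × 5/8 × 125 g/cup ≈ 19.5 g
olive oil: (3 cup + 11 tbsp = 3.6875 cup) × 5/8 × 240 mL/cup ≈ 553.1 mL
grated parmesan: (2 cup + 13 tbsp = 2.8125 cup) × 5/8 × 100 g/cup ≈ 175.8 g
whole-barley flour: 50 g × 5/8 ÷ 28.35 g/oz ≈ 1.1 oz
shredded cheddar: 0.5 cup × 5/8 × 113 g/cup ≈ 35.3 g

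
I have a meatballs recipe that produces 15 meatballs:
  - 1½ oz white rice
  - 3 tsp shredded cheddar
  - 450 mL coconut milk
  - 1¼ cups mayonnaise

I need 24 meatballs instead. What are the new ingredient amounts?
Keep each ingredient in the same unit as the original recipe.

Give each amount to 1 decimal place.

white rice: 2.4 oz; shredded cheddar: 4.8 tsp; coconut milk: 720.0 mL; mayonnaise: 2.0 cup

Scaling factor: 24/15 = 8/5 = 1.6.
white rice: 1.5 oz × 8/5 = 2.4 oz
shredded cheddar: 3 tsp × 8/5 = 4.8 tsp
coconut milk: 450 mL × 8/5 = 720.0 mL
mayonnaise: 1.25 cup × 8/5 = 2.0 cup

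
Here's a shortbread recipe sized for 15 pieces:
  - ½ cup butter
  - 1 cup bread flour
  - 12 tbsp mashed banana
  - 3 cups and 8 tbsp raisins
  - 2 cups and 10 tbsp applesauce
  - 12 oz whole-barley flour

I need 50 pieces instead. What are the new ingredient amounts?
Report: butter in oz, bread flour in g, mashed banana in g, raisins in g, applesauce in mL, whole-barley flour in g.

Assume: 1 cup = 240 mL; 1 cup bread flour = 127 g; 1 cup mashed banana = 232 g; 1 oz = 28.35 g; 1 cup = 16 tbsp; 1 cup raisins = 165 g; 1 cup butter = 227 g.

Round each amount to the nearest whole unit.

butter: 13 oz; bread flour: 423 g; mashed banana: 580 g; raisins: 1925 g; applesauce: 2100 mL; whole-barley flour: 1134 g

Scaling factor: 50/15 = 10/3.
butter: 0.5 cup × 10/3 × 227 g/cup ÷ 28.35 g/oz ≈ 13 oz
bread flour: 1 cup × 10/3 × 127 g/cup ≈ 423 g
mashed banana: 12 tbsp × 10/3 ÷ 16 tbsp/cup × 232 g/cup = 580 g
raisins: (3 cup + 8 tbsp = 3.5 cup) × 10/3 × 165 g/cup = 1925 g
applesauce: (2 cup + 10 tbsp = 2.625 cup) × 10/3 × 240 mL/cup = 2100 mL
whole-barley flour: 12 oz × 10/3 × 28.35 g/oz = 1134 g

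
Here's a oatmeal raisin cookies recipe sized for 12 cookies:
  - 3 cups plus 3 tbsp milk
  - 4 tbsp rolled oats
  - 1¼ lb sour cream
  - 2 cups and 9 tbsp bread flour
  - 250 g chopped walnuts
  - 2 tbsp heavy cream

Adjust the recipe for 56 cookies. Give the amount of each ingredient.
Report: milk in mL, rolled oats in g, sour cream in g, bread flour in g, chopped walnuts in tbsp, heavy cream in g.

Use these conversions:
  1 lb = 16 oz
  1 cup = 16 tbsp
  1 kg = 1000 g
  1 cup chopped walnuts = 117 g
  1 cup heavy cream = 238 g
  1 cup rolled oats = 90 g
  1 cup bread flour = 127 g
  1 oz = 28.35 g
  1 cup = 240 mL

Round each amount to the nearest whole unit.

Scaling factor: 56/12 = 14/3.
milk: (3 cup + 3 tbsp = 3.1875 cup) × 14/3 × 240 mL/cup = 3570 mL
rolled oats: 4 tbsp × 14/3 ÷ 16 tbsp/cup × 90 g/cup = 105 g
sour cream: 1.25 lb × 14/3 × 16 oz/lb × 28.35 g/oz = 2646 g
bread flour: (2 cup + 9 tbsp = 2.5625 cup) × 14/3 × 127 g/cup ≈ 1519 g
chopped walnuts: 250 g × 14/3 ÷ 117 g/cup × 16 tbsp/cup ≈ 160 tbsp
heavy cream: 2 tbsp × 14/3 ÷ 16 tbsp/cup × 238 g/cup ≈ 139 g

milk: 3570 mL; rolled oats: 105 g; sour cream: 2646 g; bread flour: 1519 g; chopped walnuts: 160 tbsp; heavy cream: 139 g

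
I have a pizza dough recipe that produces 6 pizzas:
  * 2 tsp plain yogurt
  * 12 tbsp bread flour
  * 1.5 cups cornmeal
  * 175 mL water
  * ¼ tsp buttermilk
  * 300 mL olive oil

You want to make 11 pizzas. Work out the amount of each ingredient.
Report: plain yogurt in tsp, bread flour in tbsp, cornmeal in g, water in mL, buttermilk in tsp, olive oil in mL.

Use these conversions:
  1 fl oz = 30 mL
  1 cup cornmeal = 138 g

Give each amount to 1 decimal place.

Scaling factor: 11/6.
plain yogurt: 2 tsp × 11/6 ≈ 3.7 tsp
bread flour: 12 tbsp × 11/6 = 22.0 tbsp
cornmeal: 1.5 cup × 11/6 × 138 g/cup = 379.5 g
water: 175 mL × 11/6 ≈ 320.8 mL
buttermilk: 0.25 tsp × 11/6 ≈ 0.5 tsp
olive oil: 300 mL × 11/6 = 550.0 mL

plain yogurt: 3.7 tsp; bread flour: 22.0 tbsp; cornmeal: 379.5 g; water: 320.8 mL; buttermilk: 0.5 tsp; olive oil: 550.0 mL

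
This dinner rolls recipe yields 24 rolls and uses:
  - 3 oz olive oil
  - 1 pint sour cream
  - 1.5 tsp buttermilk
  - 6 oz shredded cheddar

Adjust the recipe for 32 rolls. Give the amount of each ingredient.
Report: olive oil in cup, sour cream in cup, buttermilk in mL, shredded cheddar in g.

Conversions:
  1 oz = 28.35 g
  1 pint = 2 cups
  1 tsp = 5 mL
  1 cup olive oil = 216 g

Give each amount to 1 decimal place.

Scaling factor: 32/24 = 4/3.
olive oil: 3 oz × 4/3 × 28.35 g/oz ÷ 216 g/cup ≈ 0.5 cup
sour cream: 1 pint × 4/3 × 2 cup/pint ≈ 2.7 cup
buttermilk: 1.5 tsp × 4/3 × 5 mL/tsp = 10.0 mL
shredded cheddar: 6 oz × 4/3 × 28.35 g/oz = 226.8 g

olive oil: 0.5 cup; sour cream: 2.7 cup; buttermilk: 10.0 mL; shredded cheddar: 226.8 g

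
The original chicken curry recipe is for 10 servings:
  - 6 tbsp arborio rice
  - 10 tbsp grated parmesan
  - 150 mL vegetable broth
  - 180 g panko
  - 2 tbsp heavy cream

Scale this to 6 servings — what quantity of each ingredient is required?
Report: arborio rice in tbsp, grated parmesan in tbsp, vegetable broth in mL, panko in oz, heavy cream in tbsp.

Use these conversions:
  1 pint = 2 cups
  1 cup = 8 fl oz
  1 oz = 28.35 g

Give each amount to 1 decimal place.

arborio rice: 3.6 tbsp; grated parmesan: 6.0 tbsp; vegetable broth: 90.0 mL; panko: 3.8 oz; heavy cream: 1.2 tbsp

Scaling factor: 6/10 = 3/5 = 0.6.
arborio rice: 6 tbsp × 3/5 = 3.6 tbsp
grated parmesan: 10 tbsp × 3/5 = 6.0 tbsp
vegetable broth: 150 mL × 3/5 = 90.0 mL
panko: 180 g × 3/5 ÷ 28.35 g/oz ≈ 3.8 oz
heavy cream: 2 tbsp × 3/5 = 1.2 tbsp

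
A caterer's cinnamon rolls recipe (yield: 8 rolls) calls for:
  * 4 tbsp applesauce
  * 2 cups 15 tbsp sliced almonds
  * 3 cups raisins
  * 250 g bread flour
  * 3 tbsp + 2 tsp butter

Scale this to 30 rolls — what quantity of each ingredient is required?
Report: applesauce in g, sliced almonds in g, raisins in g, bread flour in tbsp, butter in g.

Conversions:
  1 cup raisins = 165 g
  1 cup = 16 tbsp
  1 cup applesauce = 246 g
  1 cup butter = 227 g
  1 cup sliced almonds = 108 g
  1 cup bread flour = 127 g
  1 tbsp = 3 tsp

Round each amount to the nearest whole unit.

Scaling factor: 30/8 = 15/4 = 3.75.
applesauce: 4 tbsp × 15/4 ÷ 16 tbsp/cup × 246 g/cup ≈ 231 g
sliced almonds: (2 cup + 15 tbsp = 2.9375 cup) × 15/4 × 108 g/cup ≈ 1190 g
raisins: 3 cup × 15/4 × 165 g/cup ≈ 1856 g
bread flour: 250 g × 15/4 ÷ 127 g/cup × 16 tbsp/cup ≈ 118 tbsp
butter: (3 tbsp + 2 tsp = 11/3 tbsp) × 15/4 ÷ 16 tbsp/cup × 227 g/cup ≈ 195 g

applesauce: 231 g; sliced almonds: 1190 g; raisins: 1856 g; bread flour: 118 tbsp; butter: 195 g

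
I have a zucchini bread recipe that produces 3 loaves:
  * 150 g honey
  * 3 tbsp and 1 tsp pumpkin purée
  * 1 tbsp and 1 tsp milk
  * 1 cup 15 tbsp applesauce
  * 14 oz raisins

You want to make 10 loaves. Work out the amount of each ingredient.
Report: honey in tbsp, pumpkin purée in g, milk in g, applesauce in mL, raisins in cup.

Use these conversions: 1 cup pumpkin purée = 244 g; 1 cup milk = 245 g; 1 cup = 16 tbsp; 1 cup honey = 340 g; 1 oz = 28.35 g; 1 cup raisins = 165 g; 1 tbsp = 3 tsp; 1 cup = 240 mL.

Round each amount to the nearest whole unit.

honey: 24 tbsp; pumpkin purée: 169 g; milk: 68 g; applesauce: 1550 mL; raisins: 8 cup

Scaling factor: 10/3.
honey: 150 g × 10/3 ÷ 340 g/cup × 16 tbsp/cup ≈ 24 tbsp
pumpkin purée: (3 tbsp + 1 tsp = 10/3 tbsp) × 10/3 ÷ 16 tbsp/cup × 244 g/cup ≈ 169 g
milk: (1 tbsp + 1 tsp = 4/3 tbsp) × 10/3 ÷ 16 tbsp/cup × 245 g/cup ≈ 68 g
applesauce: (1 cup + 15 tbsp = 1.9375 cup) × 10/3 × 240 mL/cup = 1550 mL
raisins: 14 oz × 10/3 × 28.35 g/oz ÷ 165 g/cup ≈ 8 cup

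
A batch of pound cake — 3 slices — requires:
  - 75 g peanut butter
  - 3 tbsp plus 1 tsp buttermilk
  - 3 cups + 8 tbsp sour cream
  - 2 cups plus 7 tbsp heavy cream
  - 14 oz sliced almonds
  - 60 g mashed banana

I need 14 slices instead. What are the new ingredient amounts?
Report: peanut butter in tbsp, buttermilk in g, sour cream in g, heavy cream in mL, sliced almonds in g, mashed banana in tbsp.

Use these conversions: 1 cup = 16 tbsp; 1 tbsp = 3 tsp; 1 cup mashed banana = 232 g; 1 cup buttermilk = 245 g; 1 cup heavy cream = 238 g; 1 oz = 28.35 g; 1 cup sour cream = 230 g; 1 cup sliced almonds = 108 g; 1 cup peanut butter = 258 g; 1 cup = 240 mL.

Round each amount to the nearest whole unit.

peanut butter: 22 tbsp; buttermilk: 238 g; sour cream: 3757 g; heavy cream: 2730 mL; sliced almonds: 1852 g; mashed banana: 19 tbsp

Scaling factor: 14/3.
peanut butter: 75 g × 14/3 ÷ 258 g/cup × 16 tbsp/cup ≈ 22 tbsp
buttermilk: (3 tbsp + 1 tsp = 10/3 tbsp) × 14/3 ÷ 16 tbsp/cup × 245 g/cup ≈ 238 g
sour cream: (3 cup + 8 tbsp = 3.5 cup) × 14/3 × 230 g/cup ≈ 3757 g
heavy cream: (2 cup + 7 tbsp = 2.4375 cup) × 14/3 × 240 mL/cup = 2730 mL
sliced almonds: 14 oz × 14/3 × 28.35 g/oz ≈ 1852 g
mashed banana: 60 g × 14/3 ÷ 232 g/cup × 16 tbsp/cup ≈ 19 tbsp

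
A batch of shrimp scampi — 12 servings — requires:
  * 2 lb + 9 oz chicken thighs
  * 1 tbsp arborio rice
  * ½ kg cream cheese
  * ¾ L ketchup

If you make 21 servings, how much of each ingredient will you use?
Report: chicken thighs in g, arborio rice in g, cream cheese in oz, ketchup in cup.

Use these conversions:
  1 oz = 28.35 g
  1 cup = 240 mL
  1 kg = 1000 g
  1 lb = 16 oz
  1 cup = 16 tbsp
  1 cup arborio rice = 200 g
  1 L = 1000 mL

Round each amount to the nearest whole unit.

chicken thighs: 2034 g; arborio rice: 22 g; cream cheese: 31 oz; ketchup: 5 cup

Scaling factor: 21/12 = 7/4 = 1.75.
chicken thighs: (2 lb + 9 oz = 2.5625 lb) × 7/4 × 16 oz/lb × 28.35 g/oz ≈ 2034 g
arborio rice: 1 tbsp × 7/4 ÷ 16 tbsp/cup × 200 g/cup ≈ 22 g
cream cheese: 0.5 kg × 7/4 × 1000 g/kg ÷ 28.35 g/oz ≈ 31 oz
ketchup: 0.75 L × 7/4 × 1000 mL/L ÷ 240 mL/cup ≈ 5 cup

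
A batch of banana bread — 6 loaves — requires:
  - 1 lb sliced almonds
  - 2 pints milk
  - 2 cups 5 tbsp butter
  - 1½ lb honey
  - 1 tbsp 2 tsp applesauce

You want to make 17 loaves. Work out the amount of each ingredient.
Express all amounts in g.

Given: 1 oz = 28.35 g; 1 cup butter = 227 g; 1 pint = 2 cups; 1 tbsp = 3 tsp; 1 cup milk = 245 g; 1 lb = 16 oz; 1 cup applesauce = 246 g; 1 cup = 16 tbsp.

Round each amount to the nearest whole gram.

Scaling factor: 17/6.
sliced almonds: 1 lb × 17/6 × 16 oz/lb × 28.35 g/oz ≈ 1285 g
milk: 2 pint × 17/6 × 2 cup/pint × 245 g/cup ≈ 2777 g
butter: (2 cup + 5 tbsp = 2.3125 cup) × 17/6 × 227 g/cup ≈ 1487 g
honey: 1.5 lb × 17/6 × 16 oz/lb × 28.35 g/oz ≈ 1928 g
applesauce: (1 tbsp + 2 tsp = 5/3 tbsp) × 17/6 ÷ 16 tbsp/cup × 246 g/cup ≈ 73 g

sliced almonds: 1285 g; milk: 2777 g; butter: 1487 g; honey: 1928 g; applesauce: 73 g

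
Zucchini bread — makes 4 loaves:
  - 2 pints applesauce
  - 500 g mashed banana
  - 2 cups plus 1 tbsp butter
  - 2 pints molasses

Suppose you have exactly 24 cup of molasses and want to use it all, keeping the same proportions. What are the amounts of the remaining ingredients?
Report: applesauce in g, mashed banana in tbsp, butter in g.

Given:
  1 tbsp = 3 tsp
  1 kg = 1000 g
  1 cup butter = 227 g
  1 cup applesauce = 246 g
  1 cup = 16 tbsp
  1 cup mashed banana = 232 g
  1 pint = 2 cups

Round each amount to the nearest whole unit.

The original recipe has 4 cup of molasses, so the scaling factor is 24 ÷ 4 = 6.
applesauce: 2 pint × 6 × 2 cup/pint × 246 g/cup = 5904 g
mashed banana: 500 g × 6 ÷ 232 g/cup × 16 tbsp/cup ≈ 207 tbsp
butter: (2 cup + 1 tbsp = 2.0625 cup) × 6 × 227 g/cup ≈ 2809 g

applesauce: 5904 g; mashed banana: 207 tbsp; butter: 2809 g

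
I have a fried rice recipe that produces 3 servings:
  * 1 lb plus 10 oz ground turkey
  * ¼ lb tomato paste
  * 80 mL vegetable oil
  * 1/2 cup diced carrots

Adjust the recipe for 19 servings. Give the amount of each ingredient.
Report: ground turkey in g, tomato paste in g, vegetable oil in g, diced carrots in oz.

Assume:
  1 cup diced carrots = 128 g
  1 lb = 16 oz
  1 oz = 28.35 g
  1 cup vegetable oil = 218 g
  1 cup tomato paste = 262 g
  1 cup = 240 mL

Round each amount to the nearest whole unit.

Scaling factor: 19/3.
ground turkey: (1 lb + 10 oz = 1.625 lb) × 19/3 × 16 oz/lb × 28.35 g/oz ≈ 4668 g
tomato paste: 0.25 lb × 19/3 × 16 oz/lb × 28.35 g/oz ≈ 718 g
vegetable oil: 80 mL × 19/3 ÷ 240 mL/cup × 218 g/cup ≈ 460 g
diced carrots: 0.5 cup × 19/3 × 128 g/cup ÷ 28.35 g/oz ≈ 14 oz

ground turkey: 4668 g; tomato paste: 718 g; vegetable oil: 460 g; diced carrots: 14 oz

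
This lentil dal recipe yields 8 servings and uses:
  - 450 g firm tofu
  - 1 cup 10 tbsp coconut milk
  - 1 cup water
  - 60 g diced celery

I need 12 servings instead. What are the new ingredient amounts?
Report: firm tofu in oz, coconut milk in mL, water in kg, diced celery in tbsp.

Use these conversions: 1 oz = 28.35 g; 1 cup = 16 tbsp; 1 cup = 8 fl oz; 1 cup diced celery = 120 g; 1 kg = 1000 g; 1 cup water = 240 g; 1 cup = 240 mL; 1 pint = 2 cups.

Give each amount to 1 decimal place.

firm tofu: 23.8 oz; coconut milk: 585.0 mL; water: 0.4 kg; diced celery: 12.0 tbsp

Scaling factor: 12/8 = 3/2 = 1.5.
firm tofu: 450 g × 3/2 ÷ 28.35 g/oz ≈ 23.8 oz
coconut milk: (1 cup + 10 tbsp = 1.625 cup) × 3/2 × 240 mL/cup = 585.0 mL
water: 1 cup × 3/2 × 240 g/cup ÷ 1000 g/kg ≈ 0.4 kg
diced celery: 60 g × 3/2 ÷ 120 g/cup × 16 tbsp/cup = 12.0 tbsp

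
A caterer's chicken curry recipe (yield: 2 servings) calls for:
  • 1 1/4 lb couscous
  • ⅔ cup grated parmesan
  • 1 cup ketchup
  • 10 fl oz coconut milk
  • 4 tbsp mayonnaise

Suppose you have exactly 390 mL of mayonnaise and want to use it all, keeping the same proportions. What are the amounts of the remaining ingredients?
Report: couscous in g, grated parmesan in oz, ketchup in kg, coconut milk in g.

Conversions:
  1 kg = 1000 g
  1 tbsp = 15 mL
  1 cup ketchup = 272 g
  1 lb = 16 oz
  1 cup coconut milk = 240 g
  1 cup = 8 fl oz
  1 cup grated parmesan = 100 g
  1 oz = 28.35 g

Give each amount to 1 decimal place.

couscous: 3685.5 g; grated parmesan: 15.3 oz; ketchup: 1.8 kg; coconut milk: 1950.0 g

The original recipe has 60 mL of mayonnaise, so the scaling factor is 390 ÷ 60 = 13/2 = 6.5.
couscous: 1.25 lb × 13/2 × 16 oz/lb × 28.35 g/oz = 3685.5 g
grated parmesan: 2/3 cup × 13/2 × 100 g/cup ÷ 28.35 g/oz ≈ 15.3 oz
ketchup: 1 cup × 13/2 × 272 g/cup ÷ 1000 g/kg ≈ 1.8 kg
coconut milk: 10 fl oz × 13/2 ÷ 8 fl oz/cup × 240 g/cup = 1950.0 g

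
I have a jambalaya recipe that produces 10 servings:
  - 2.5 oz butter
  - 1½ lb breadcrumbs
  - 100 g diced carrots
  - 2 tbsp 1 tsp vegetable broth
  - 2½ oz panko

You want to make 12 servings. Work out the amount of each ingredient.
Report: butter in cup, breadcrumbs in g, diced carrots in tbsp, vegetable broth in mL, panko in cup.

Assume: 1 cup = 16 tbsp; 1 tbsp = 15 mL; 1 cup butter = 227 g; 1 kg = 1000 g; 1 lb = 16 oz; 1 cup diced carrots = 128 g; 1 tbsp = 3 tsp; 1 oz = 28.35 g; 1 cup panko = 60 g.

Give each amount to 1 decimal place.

Scaling factor: 12/10 = 6/5 = 1.2.
butter: 2.5 oz × 6/5 × 28.35 g/oz ÷ 227 g/cup ≈ 0.4 cup
breadcrumbs: 1.5 lb × 6/5 × 16 oz/lb × 28.35 g/oz ≈ 816.5 g
diced carrots: 100 g × 6/5 ÷ 128 g/cup × 16 tbsp/cup = 15.0 tbsp
vegetable broth: (2 tbsp + 1 tsp = 7/3 tbsp) × 6/5 × 15 mL/tbsp = 42.0 mL
panko: 2.5 oz × 6/5 × 28.35 g/oz ÷ 60 g/cup ≈ 1.4 cup

butter: 0.4 cup; breadcrumbs: 816.5 g; diced carrots: 15.0 tbsp; vegetable broth: 42.0 mL; panko: 1.4 cup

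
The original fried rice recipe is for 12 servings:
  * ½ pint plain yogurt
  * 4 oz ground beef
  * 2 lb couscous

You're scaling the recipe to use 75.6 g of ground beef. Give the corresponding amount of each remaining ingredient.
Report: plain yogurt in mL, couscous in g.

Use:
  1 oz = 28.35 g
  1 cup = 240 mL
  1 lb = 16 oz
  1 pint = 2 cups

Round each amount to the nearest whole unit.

The original recipe has 113.4 g of ground beef, so the scaling factor is 75.6 ÷ 113.4 = 2/3.
plain yogurt: 0.5 pint × 2/3 × 2 cup/pint × 240 mL/cup = 160 mL
couscous: 2 lb × 2/3 × 16 oz/lb × 28.35 g/oz ≈ 605 g

plain yogurt: 160 mL; couscous: 605 g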